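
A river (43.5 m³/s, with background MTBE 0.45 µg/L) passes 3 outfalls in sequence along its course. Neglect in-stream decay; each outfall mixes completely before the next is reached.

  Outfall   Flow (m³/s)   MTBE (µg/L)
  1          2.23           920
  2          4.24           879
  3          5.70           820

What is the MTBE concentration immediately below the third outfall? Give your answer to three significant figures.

Outfall 1: combined Q = 45.73 m³/s; C = (43.50·0.4500 + 2.230·920.0)/45.73 = 45.29 µg/L.
Outfall 2: combined Q = 49.97 m³/s; C = (45.73·45.29 + 4.240·879.0)/49.97 = 116.0 µg/L.
Outfall 3: combined Q = 55.67 m³/s; C = (49.97·116.0 + 5.700·820.0)/55.67 = 188.1 µg/L.

188 µg/L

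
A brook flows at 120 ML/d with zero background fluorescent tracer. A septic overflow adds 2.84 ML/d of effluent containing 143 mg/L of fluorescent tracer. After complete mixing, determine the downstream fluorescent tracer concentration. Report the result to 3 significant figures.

Mixed concentration C = ΣQC/ΣQ = (120.0·0 + 2.840·143.0) / 122.8 = 406.1/122.8 = 3.306 mg/L.

3.31 mg/L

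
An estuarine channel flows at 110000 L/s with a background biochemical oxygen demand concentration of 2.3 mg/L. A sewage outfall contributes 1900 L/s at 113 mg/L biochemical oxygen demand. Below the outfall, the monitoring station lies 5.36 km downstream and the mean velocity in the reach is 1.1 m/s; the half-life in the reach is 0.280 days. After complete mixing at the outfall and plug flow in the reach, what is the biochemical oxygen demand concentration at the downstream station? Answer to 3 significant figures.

Flow-weighted average: C = (110000·2.300 + 1900·113.0) / 111900 = 467700/111900 = 4.180 mg/L.
Travel time t = 5.36·1000 / 1.1 = 4873 s = 1.354 h.
Half-life 0.280 d → k = ln 2 / 0.280 = 2.476 d⁻¹.
Applying C = C₀e^(−kt): 4.180 × 0.8697 = 3.635 mg/L.

3.63 mg/L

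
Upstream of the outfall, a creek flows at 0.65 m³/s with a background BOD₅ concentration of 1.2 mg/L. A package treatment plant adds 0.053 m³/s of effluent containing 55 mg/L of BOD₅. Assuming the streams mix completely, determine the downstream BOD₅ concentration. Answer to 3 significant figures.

After mixing, C = (0.6500·1.200 + 0.05300·55.00) / 0.7030 = 3.695/0.7030 = 5.256 mg/L.

5.26 mg/L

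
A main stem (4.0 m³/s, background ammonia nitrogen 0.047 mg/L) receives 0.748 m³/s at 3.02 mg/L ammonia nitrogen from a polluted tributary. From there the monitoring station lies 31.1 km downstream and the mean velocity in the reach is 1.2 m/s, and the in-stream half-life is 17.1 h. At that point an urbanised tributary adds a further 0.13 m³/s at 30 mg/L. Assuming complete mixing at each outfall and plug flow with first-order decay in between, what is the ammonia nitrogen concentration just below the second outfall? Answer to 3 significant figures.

Flow-weighted average: C = (4.000·0.04700 + 0.7480·3.020) / 4.748 = 2.447/4.748 = 0.5154 mg/L; combined flow 4.748 m³/s.
Travel time t = 31.1·1000 / 1.2 = 25920 s = 7.199 h.
Half-life 17.1 h → k = ln 2 / 17.1 = 0.04053 h⁻¹ = 0.9728 d⁻¹.
After decay, C = 0.5154 × e^(−kt) = 0.5154 × 0.7469 = 0.3849 mg/L.
Second outfall: C = (4.748·0.3849 + 0.1300·30.00)/4.878 = 1.174 mg/L.

1.17 mg/L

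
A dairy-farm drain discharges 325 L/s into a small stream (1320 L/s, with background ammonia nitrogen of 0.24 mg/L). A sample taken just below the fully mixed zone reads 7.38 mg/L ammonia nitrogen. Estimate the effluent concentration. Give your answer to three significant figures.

36.4 mg/L

Mass balance: 1320·0.2400 + 325.0·Cₑ = 1645·7.380
→ Cₑ = (1645·7.380 − 1320·0.2400) / 325.0 = 36.38 mg/L.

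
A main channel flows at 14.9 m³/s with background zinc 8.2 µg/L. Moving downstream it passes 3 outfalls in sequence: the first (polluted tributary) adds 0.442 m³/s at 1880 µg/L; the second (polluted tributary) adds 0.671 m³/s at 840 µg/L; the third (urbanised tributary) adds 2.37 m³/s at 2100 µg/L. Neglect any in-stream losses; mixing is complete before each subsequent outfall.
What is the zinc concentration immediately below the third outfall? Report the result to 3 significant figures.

Outfall 1: combined Q = 15.34 m³/s; C = (14.90·8.200 + 0.4420·1880)/15.34 = 62.13 µg/L.
Outfall 2: combined Q = 16.01 m³/s; C = (15.34·62.13 + 0.6710·840.0)/16.01 = 94.72 µg/L.
Outfall 3: combined Q = 18.38 m³/s; C = (16.01·94.72 + 2.370·2100)/18.38 = 353.2 µg/L.

353 µg/L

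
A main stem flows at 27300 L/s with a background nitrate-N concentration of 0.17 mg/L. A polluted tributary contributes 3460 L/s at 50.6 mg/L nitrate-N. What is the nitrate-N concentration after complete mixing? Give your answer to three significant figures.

5.84 mg/L

Flow-weighted average: C = (27300·0.1700 + 3460·50.60) / 30760 = 179700/30760 = 5.843 mg/L.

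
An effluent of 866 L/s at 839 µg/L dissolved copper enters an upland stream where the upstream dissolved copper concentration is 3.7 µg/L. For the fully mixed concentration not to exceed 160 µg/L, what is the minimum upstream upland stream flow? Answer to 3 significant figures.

3760 L/s

Set C_mix = 160: (Q·3.700 + 866.0·839.0) / (Q + 866.0) = 160
→ Q = 866.0·(839.0 − 160)/(160 − 3.700) = 3762 L/s.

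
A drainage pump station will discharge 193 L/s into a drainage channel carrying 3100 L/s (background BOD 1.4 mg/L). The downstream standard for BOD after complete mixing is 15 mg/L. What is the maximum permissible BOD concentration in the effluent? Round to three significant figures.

At the limit, (Qr·Cr + Qe·Cₑ)/(Qr + Qe) = 15:
Cₑ = (3293·15 − 3100·1.400) / 193.0 = 233.4 mg/L.

233 mg/L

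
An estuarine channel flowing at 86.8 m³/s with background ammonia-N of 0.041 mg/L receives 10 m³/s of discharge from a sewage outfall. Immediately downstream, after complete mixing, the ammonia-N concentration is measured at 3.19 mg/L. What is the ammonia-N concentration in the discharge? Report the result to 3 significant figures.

30.5 mg/L

Mass balance: 86.80·0.04100 + 10.00·Cₑ = 96.80·3.190
→ Cₑ = (96.80·3.190 − 86.80·0.04100) / 10.00 = 30.52 mg/L.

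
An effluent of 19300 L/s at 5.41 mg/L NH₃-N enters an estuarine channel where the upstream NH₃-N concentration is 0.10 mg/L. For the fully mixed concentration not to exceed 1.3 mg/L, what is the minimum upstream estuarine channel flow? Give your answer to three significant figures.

66100 L/s

Set C_mix = 1.3: (Q·0.1000 + 19300·5.410) / (Q + 19300) = 1.3
→ Q = 19300·(5.410 − 1.3)/(1.3 − 0.1000) = 66100 L/s.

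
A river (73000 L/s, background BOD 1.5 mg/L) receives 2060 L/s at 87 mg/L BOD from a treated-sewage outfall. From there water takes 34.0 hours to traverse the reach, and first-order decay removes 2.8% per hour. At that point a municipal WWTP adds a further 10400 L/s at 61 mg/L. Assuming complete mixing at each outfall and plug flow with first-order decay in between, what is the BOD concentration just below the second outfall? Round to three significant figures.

Mass balance: C = (73000·1.500 + 2060·87.00) / 75060 = 288700/75060 = 3.847 mg/L; combined flow 75060 L/s.
2.8%/h lost → k = −ln(1 − 0.028) = 0.02840 h⁻¹.
Decay over the reach: 3.847·exp(−kt) = 3.847·0.3808 = 1.465 mg/L.
Second outfall: C = (75060·1.465 + 10400·61.00)/85460 = 8.710 mg/L.

8.71 mg/L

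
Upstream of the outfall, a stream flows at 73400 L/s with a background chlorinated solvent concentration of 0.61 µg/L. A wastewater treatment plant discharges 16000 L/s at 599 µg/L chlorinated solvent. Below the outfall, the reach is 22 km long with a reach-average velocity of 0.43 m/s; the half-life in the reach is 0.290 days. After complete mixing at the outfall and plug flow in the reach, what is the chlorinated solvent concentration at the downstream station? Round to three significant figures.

26.2 µg/L

After mixing, C = (73400·0.6100 + 16000·599.0) / 89400 = 9629000/89400 = 107.7 µg/L.
Travel time t = 22·1000 / 0.43 = 51160 s = 14.21 h.
Half-life 0.290 d → k = ln 2 / 0.290 = 2.390 d⁻¹.
After decay, C = 107.7 × e^(−kt) = 107.7 × 0.2428 = 26.15 µg/L.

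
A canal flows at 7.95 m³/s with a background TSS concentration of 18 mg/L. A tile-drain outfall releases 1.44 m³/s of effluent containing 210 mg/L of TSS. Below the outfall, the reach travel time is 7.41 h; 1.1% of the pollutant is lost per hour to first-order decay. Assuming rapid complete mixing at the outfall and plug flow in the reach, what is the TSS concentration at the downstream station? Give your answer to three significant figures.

Mixed concentration C = ΣQC/ΣQ = (7.950·18.00 + 1.440·210.0) / 9.390 = 445.5/9.390 = 47.44 mg/L.
1.1%/h lost → k = −ln(1 − 0.011) = 0.01106 h⁻¹.
Decay over the reach: 47.44·exp(−kt) = 47.44·0.9213 = 43.71 mg/L.

43.7 mg/L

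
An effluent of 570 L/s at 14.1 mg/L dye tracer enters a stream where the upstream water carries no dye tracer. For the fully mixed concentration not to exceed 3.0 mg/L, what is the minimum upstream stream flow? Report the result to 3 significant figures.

Set C_mix = 3.0: (Q·0 + 570.0·14.10) / (Q + 570.0) = 3.0
→ Q = 570.0·(14.10 − 3.0)/(3.0 − 0) = 2109 L/s.

2110 L/s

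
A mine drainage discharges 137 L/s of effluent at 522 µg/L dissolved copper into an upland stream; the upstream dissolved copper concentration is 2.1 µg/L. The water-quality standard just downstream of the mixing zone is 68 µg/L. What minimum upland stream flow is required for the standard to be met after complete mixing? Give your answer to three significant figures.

944 L/s

Set C_mix = 68: (Q·2.100 + 137.0·522.0) / (Q + 137.0) = 68
→ Q = 137.0·(522.0 − 68)/(68 − 2.100) = 943.8 L/s.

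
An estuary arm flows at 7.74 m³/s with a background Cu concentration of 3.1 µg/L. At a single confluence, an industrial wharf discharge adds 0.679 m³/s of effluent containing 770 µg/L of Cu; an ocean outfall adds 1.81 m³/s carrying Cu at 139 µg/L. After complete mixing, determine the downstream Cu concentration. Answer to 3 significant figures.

Flow-weighted average: C = (7.740·3.100 + 0.6790·770.0 + 1.810·139.0) / 10.23 = 798.4/10.23 = 78.05 µg/L.

78.1 µg/L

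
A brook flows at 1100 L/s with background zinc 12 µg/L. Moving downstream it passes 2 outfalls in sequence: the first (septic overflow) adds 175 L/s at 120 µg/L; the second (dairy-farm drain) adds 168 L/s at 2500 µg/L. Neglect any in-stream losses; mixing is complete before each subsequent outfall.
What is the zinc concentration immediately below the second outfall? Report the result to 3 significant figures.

315 µg/L

After outfall 1: Q = 1100 + 175.0 = 1275 L/s; C = (1100·12.00 + 175.0·120.0)/1275 = 26.82 µg/L.
After outfall 2: Q = 1275 + 168.0 = 1443 L/s; C = (1275·26.82 + 168.0·2500)/1443 = 314.8 µg/L.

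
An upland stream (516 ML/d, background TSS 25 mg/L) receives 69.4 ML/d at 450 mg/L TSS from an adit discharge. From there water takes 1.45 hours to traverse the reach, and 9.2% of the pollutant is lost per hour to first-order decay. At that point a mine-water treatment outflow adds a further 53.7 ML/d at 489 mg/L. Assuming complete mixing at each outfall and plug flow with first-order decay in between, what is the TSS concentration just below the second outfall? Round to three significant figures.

101 mg/L

Mass balance: C = (516.0·25.00 + 69.40·450.0) / 585.4 = 44130/585.4 = 75.38 mg/L; combined flow 585.4 ML/d.
9.2%/h lost → k = −ln(1 − 0.092) = 0.09651 h⁻¹.
Applying C = C₀e^(−kt): 75.38 × 0.8694 = 65.54 mg/L.
Second outfall: C = (585.4·65.54 + 53.70·489.0)/639.1 = 101.1 mg/L.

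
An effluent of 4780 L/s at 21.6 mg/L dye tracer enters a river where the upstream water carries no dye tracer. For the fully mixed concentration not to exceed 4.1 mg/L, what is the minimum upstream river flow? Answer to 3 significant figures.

Set C_mix = 4.1: (Q·0 + 4780·21.60) / (Q + 4780) = 4.1
→ Q = 4780·(21.60 − 4.1)/(4.1 − 0) = 20400 L/s.

20400 L/s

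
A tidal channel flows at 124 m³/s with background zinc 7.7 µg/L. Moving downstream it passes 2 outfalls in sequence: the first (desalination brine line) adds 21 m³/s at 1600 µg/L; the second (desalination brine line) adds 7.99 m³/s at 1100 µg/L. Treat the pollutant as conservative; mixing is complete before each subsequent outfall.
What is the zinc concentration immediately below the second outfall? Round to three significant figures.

Outfall 1: combined Q = 145.0 m³/s; C = (124.0·7.700 + 21.00·1600)/145.0 = 238.3 µg/L.
Outfall 2: combined Q = 153.0 m³/s; C = (145.0·238.3 + 7.990·1100)/153.0 = 283.3 µg/L.

283 µg/L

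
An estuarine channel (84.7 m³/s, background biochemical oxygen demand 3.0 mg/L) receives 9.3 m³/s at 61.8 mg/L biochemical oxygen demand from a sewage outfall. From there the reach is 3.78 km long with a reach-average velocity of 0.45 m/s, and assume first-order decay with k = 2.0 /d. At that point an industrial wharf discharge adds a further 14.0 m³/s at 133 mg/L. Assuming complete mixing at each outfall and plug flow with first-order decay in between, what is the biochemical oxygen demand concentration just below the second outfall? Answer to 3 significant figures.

Flow-weighted average: C = (84.70·3.000 + 9.300·61.80) / 94.00 = 828.8/94.00 = 8.817 mg/L; combined flow 94.00 m³/s.
Travel time t = 3.78·1000 / 0.45 = 8400 s = 2.333 h.
First-order decay: C = 8.817·exp(−k·t) = 8.817·0.8233 = 7.259 mg/L.
Second outfall: C = (94.00·7.259 + 14.00·133.0)/108.0 = 23.56 mg/L.

23.6 mg/L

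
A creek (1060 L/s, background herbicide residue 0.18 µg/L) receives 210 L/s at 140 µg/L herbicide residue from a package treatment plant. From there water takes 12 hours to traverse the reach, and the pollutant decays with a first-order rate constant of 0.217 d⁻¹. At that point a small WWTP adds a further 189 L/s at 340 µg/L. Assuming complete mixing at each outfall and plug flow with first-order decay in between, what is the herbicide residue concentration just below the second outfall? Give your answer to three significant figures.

Conservation of mass: C = (1060·0.1800 + 210.0·140.0) / 1270 = 29590/1270 = 23.30 µg/L; combined flow 1270 L/s.
First-order decay: C = 23.30·exp(−k·t) = 23.30·0.8972 = 20.90 µg/L.
Second outfall: C = (1270·20.90 + 189.0·340.0)/1459 = 62.24 µg/L.

62.2 µg/L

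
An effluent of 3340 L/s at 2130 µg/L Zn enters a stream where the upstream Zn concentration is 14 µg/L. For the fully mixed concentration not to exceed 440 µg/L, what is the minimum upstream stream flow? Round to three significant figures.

13300 L/s

Set C_mix = 440: (Q·14.00 + 3340·2130) / (Q + 3340) = 440
→ Q = 3340·(2130 − 440)/(440 − 14.00) = 13250 L/s.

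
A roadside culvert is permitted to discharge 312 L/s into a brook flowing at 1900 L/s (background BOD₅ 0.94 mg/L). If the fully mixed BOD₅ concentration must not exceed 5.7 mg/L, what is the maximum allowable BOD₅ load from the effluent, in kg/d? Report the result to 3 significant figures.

935 kg/d

Mass balance at the limit: 1900·0.9400 + 312.0·Cₑ = 2212·5.7 → Cₑ = 34.69 mg/L.
312.0 L/s = 0.3120 m³/s. Load = 0.3120 m³/s × 34.69 g/m³ × 86 400 s/d = 935.1 kg/d.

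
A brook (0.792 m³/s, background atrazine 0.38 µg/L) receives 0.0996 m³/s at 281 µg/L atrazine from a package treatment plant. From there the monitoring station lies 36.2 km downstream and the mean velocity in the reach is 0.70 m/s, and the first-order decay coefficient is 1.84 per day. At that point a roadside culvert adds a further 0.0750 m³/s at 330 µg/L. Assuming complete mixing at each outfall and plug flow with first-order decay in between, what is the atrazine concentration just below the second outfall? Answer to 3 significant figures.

After mixing, C = (0.7920·0.3800 + 0.09960·281.0) / 0.8916 = 28.29/0.8916 = 31.73 µg/L; combined flow 0.8916 m³/s.
Travel time t = 36.2·1000 / 0.70 = 51710 s = 14.37 h.
Applying C = C₀e^(−kt): 31.73 × 0.3324 = 10.55 µg/L.
Second outfall: C = (0.8916·10.55 + 0.07500·330.0)/0.9666 = 35.33 µg/L.

35.3 µg/L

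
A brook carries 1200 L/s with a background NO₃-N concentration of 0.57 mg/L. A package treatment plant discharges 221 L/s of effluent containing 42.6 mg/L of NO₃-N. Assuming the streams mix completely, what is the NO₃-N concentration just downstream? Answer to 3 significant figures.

7.11 mg/L

Conservation of mass: C = (1200·0.5700 + 221.0·42.60) / 1421 = 10100/1421 = 7.107 mg/L.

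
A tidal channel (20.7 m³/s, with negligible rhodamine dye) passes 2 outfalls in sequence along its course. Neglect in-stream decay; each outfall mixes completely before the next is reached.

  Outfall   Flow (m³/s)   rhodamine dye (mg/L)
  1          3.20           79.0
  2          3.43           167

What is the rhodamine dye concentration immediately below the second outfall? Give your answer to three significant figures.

30.2 mg/L

Below outfall 1: Q → 23.90 m³/s, C = (20.70·0 + 3.200·79.00)/23.90 = 10.58 mg/L.
Below outfall 2: Q → 27.33 m³/s, C = (23.90·10.58 + 3.430·167.0)/27.33 = 30.21 mg/L.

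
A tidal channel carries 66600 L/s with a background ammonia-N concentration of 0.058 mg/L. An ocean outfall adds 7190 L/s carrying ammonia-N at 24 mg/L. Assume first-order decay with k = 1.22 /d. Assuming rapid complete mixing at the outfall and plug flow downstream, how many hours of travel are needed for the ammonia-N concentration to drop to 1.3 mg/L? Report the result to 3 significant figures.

12.0 h

After mixing, C = (66600·0.05800 + 7190·24.00) / 73790 = 176400/73790 = 2.391 mg/L.
2.391·exp(−k·t) = 1.3 → t = ln(2.391/1.3)/k = 43150 s = 11.99 h.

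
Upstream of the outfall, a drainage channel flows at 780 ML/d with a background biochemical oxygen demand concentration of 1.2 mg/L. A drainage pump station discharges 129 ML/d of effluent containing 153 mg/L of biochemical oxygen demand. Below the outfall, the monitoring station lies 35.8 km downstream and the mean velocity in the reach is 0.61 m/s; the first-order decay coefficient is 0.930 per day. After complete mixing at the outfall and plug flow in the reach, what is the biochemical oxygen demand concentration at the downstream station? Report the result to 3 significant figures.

After mixing, C = (780.0·1.200 + 129.0·153.0) / 909.0 = 20670/909.0 = 22.74 mg/L.
Travel time t = 35.8·1000 / 0.61 = 58690 s = 16.30 h.
First-order decay: C = 22.74·exp(−k·t) = 22.74·0.5317 = 12.09 mg/L.

12.1 mg/L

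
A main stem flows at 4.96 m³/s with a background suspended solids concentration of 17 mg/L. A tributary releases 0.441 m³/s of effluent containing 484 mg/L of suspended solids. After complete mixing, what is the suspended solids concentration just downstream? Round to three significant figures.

55.1 mg/L

Conservation of mass: C = (4.960·17.00 + 0.4410·484.0) / 5.401 = 297.8/5.401 = 55.13 mg/L.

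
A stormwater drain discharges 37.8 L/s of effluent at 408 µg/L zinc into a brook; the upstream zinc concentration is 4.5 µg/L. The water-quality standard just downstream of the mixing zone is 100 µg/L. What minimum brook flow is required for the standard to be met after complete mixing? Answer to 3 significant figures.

122 L/s

Set C_mix = 100: (Q·4.500 + 37.80·408.0) / (Q + 37.80) = 100
→ Q = 37.80·(408.0 − 100)/(100 − 4.500) = 121.9 L/s.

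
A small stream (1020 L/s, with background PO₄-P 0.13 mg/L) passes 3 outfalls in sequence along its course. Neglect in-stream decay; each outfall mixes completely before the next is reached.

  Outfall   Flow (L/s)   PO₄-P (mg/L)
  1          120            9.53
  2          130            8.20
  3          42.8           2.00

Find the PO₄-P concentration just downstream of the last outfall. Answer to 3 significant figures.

1.85 mg/L

Outfall 1: combined Q = 1140 L/s; C = (1020·0.1300 + 120.0·9.530)/1140 = 1.119 mg/L.
Outfall 2: combined Q = 1270 L/s; C = (1140·1.119 + 130.0·8.200)/1270 = 1.844 mg/L.
Outfall 3: combined Q = 1313 L/s; C = (1270·1.844 + 42.80·2.000)/1313 = 1.849 mg/L.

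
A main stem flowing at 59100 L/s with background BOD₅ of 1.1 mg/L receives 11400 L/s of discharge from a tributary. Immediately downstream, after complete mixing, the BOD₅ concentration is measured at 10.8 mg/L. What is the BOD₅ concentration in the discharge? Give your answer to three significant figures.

Mass balance: 59100·1.100 + 11400·Cₑ = 70500·10.80
→ Cₑ = (70500·10.80 − 59100·1.100) / 11400 = 61.09 mg/L.

61.1 mg/L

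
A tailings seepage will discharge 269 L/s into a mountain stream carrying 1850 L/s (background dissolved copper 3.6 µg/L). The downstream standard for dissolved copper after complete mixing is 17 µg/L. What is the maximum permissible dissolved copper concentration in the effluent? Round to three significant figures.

At the limit, (Qr·Cr + Qe·Cₑ)/(Qr + Qe) = 17:
Cₑ = (2119·17 − 1850·3.600) / 269.0 = 109.2 µg/L.

109 µg/L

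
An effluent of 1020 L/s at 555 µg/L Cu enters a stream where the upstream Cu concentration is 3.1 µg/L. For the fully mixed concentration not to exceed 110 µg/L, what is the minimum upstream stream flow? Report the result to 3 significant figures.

Set C_mix = 110: (Q·3.100 + 1020·555.0) / (Q + 1020) = 110
→ Q = 1020·(555.0 − 110)/(110 − 3.100) = 4246 L/s.

4250 L/s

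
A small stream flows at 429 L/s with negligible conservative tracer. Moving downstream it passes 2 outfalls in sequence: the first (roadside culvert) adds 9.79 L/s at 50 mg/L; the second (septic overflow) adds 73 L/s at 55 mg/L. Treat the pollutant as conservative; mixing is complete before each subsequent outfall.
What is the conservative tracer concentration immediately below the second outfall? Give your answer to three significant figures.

Below outfall 1: Q → 438.8 L/s, C = (429.0·0 + 9.790·50.00)/438.8 = 1.116 mg/L.
Below outfall 2: Q → 511.8 L/s, C = (438.8·1.116 + 73.00·55.00)/511.8 = 8.801 mg/L.

8.80 mg/L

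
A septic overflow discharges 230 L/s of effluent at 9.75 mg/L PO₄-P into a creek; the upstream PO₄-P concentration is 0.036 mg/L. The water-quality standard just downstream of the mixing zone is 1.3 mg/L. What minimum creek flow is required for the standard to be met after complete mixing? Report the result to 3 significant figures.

Set C_mix = 1.3: (Q·0.03600 + 230.0·9.750) / (Q + 230.0) = 1.3
→ Q = 230.0·(9.750 − 1.3)/(1.3 − 0.03600) = 1538 L/s.

1540 L/s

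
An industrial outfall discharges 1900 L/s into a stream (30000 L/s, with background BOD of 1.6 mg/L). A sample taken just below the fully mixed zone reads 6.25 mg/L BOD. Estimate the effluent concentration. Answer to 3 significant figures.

79.7 mg/L

Mass balance: 30000·1.600 + 1900·Cₑ = 31900·6.250
→ Cₑ = (31900·6.250 − 30000·1.600) / 1900 = 79.67 mg/L.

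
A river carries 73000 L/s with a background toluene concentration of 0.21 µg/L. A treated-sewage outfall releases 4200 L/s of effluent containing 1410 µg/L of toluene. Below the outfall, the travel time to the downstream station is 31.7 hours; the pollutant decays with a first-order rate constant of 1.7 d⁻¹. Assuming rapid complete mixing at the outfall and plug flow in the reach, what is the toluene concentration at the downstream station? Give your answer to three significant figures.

8.14 µg/L

After mixing, C = (73000·0.2100 + 4200·1410) / 77200 = 5937000/77200 = 76.91 µg/L.
After decay, C = 76.91 × e^(−kt) = 76.91 × 0.1059 = 8.143 µg/L.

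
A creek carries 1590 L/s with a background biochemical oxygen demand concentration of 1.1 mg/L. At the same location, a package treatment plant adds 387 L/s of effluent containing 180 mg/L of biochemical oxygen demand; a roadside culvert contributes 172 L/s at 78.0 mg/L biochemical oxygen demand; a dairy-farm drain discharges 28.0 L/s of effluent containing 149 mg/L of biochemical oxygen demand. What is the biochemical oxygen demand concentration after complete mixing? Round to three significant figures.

Mass balance: C = (1590·1.100 + 387.0·180.0 + 172.0·78.00 + 28.00·149.0) / 2177 = 89000/2177 = 40.88 mg/L.

40.9 mg/L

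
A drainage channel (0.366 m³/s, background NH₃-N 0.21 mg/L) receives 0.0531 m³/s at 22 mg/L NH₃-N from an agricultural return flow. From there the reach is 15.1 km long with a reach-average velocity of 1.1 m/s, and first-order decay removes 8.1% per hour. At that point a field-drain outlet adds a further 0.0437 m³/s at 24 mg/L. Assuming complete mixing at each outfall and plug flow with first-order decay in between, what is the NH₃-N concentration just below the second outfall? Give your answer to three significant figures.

Conservation of mass: C = (0.3660·0.2100 + 0.05310·22.00) / 0.4191 = 1.245/0.4191 = 2.971 mg/L; combined flow 0.4191 m³/s.
Travel time t = 15.1·1000 / 1.1 = 13730 s = 3.813 h.
8.1%/h lost → k = −ln(1 − 0.081) = 0.08447 h⁻¹.
Applying C = C₀e^(−kt): 2.971 × 0.7246 = 2.153 mg/L.
Second outfall: C = (0.4191·2.153 + 0.04370·24.00)/0.4628 = 4.216 mg/L.

4.22 mg/L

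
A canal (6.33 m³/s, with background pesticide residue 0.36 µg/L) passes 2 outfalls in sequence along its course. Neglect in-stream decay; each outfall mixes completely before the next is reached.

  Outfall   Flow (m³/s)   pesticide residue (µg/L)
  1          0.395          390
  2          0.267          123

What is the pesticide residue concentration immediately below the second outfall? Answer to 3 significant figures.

After outfall 1: Q = 6.330 + 0.3950 = 6.725 m³/s; C = (6.330·0.3600 + 0.3950·390.0)/6.725 = 23.25 µg/L.
After outfall 2: Q = 6.725 + 0.2670 = 6.992 m³/s; C = (6.725·23.25 + 0.2670·123.0)/6.992 = 27.06 µg/L.

27.1 µg/L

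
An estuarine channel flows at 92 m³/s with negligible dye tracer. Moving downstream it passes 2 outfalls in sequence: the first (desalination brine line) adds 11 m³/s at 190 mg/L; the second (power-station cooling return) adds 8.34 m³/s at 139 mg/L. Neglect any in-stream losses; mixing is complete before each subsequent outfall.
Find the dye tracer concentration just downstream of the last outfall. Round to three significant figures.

After outfall 1: Q = 92.00 + 11.00 = 103.0 m³/s; C = (92.00·0 + 11.00·190.0)/103.0 = 20.29 mg/L.
After outfall 2: Q = 103.0 + 8.340 = 111.3 m³/s; C = (103.0·20.29 + 8.340·139.0)/111.3 = 29.18 mg/L.

29.2 mg/L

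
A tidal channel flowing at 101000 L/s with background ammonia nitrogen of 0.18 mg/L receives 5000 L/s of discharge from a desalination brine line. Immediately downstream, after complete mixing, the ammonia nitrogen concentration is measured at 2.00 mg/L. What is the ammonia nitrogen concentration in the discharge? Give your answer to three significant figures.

38.8 mg/L

Mass balance: 101000·0.1800 + 5000·Cₑ = 106000·2.000
→ Cₑ = (106000·2.000 − 101000·0.1800) / 5000 = 38.76 mg/L.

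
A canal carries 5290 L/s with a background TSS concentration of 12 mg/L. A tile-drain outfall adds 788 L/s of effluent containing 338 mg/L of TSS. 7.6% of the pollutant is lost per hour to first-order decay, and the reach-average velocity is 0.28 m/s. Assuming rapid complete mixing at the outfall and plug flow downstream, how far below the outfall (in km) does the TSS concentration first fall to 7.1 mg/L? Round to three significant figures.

Mixed concentration C = ΣQC/ΣQ = (5290·12.00 + 788.0·338.0) / 6078 = 329800/6078 = 54.27 mg/L.
7.6%/h lost → k = −ln(1 − 0.076) = 0.07904 h⁻¹.
Set 54.27·exp(−k·t) = 7.1 → t = ln(54.27/7.1)/k = 92630 s = 25.73 h.
Distance = v·t = 0.28·92630 = 25940 m = 25.94 km.

25.9 km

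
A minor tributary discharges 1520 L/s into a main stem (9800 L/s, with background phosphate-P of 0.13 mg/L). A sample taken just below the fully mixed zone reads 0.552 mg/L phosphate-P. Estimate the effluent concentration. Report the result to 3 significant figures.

Mass balance: 9800·0.1300 + 1520·Cₑ = 11320·0.5520
→ Cₑ = (11320·0.5520 − 9800·0.1300) / 1520 = 3.273 mg/L.

3.27 mg/L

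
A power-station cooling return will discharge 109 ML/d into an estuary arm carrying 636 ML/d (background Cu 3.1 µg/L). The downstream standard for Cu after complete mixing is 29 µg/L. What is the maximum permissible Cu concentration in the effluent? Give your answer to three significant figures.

180 µg/L

At the limit, (Qr·Cr + Qe·Cₑ)/(Qr + Qe) = 29:
Cₑ = (745.0·29 − 636.0·3.100) / 109.0 = 180.1 µg/L.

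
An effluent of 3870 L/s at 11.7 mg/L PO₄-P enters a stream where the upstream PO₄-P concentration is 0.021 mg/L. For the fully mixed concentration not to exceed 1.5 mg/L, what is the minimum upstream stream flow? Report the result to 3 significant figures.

Set C_mix = 1.5: (Q·0.02100 + 3870·11.70) / (Q + 3870) = 1.5
→ Q = 3870·(11.70 − 1.5)/(1.5 − 0.02100) = 26690 L/s.

26700 L/s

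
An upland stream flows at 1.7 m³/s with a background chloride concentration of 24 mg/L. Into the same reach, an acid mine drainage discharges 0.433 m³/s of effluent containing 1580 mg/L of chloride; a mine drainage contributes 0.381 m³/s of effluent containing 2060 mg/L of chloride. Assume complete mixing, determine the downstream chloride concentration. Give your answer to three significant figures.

Conservation of mass: C = (1.700·24.00 + 0.4330·1580 + 0.3810·2060) / 2.514 = 1510/2.514 = 600.6 mg/L.

601 mg/L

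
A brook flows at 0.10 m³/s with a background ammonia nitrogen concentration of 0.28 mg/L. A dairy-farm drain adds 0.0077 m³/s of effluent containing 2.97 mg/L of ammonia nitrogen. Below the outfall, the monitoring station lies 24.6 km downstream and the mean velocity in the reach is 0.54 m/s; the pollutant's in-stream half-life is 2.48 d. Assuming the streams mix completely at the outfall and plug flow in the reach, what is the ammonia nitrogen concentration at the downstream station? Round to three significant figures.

0.408 mg/L

After mixing, C = (0.1000·0.2800 + 0.007700·2.970) / 0.1077 = 0.05087/0.1077 = 0.4723 mg/L.
Travel time t = 24.6·1000 / 0.54 = 45560 s = 12.65 h.
Half-life 2.48 d → k = ln 2 / 2.48 = 0.2795 d⁻¹.
Decay over the reach: 0.4723·exp(−kt) = 0.4723·0.8630 = 0.4076 mg/L.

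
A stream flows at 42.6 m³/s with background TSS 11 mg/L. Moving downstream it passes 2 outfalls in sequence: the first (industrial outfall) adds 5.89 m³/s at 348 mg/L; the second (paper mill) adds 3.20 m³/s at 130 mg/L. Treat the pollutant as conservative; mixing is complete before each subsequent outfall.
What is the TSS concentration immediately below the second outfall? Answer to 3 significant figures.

After outfall 1: Q = 42.60 + 5.890 = 48.49 m³/s; C = (42.60·11.00 + 5.890·348.0)/48.49 = 51.93 mg/L.
After outfall 2: Q = 48.49 + 3.200 = 51.69 m³/s; C = (48.49·51.93 + 3.200·130.0)/51.69 = 56.77 mg/L.

56.8 mg/L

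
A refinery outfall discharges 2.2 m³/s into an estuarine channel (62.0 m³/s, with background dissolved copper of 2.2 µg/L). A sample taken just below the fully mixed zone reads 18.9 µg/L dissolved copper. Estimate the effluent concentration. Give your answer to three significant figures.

Mass balance: 62.00·2.200 + 2.200·Cₑ = 64.20·18.90
→ Cₑ = (64.20·18.90 − 62.00·2.200) / 2.200 = 489.5 µg/L.

490 µg/L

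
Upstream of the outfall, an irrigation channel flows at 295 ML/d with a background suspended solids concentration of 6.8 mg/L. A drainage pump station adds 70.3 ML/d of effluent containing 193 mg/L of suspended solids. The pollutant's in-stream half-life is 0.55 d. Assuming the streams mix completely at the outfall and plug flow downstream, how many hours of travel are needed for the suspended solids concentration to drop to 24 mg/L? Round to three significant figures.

Flow-weighted average: C = (295.0·6.800 + 70.30·193.0) / 365.3 = 15570/365.3 = 42.63 mg/L.
Half-life 0.55 d → k = ln 2 / 0.55 = 1.260 d⁻¹.
42.63·exp(−k·t) = 24 → t = ln(42.63/24)/k = 39390 s = 10.94 h.

10.9 h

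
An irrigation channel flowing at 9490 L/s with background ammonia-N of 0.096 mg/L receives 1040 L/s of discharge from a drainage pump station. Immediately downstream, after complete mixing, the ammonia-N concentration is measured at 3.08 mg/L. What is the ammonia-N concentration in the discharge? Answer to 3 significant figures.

30.3 mg/L

Mass balance: 9490·0.09600 + 1040·Cₑ = 10530·3.080
→ Cₑ = (10530·3.080 − 9490·0.09600) / 1040 = 30.31 mg/L.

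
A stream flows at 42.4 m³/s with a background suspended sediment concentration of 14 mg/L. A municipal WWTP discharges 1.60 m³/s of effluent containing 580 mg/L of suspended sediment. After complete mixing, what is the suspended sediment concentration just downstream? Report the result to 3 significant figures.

34.6 mg/L

Conservation of mass: C = (42.40·14.00 + 1.600·580.0) / 44.00 = 1522/44.00 = 34.58 mg/L.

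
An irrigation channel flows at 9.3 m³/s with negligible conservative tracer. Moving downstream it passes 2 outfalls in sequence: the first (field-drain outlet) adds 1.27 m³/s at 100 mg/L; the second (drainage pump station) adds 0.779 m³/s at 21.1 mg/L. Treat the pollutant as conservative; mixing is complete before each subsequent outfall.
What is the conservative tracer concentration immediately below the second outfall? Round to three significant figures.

Below outfall 1: Q → 10.57 m³/s, C = (9.300·0 + 1.270·100.0)/10.57 = 12.02 mg/L.
Below outfall 2: Q → 11.35 m³/s, C = (10.57·12.02 + 0.7790·21.10)/11.35 = 12.64 mg/L.

12.6 mg/L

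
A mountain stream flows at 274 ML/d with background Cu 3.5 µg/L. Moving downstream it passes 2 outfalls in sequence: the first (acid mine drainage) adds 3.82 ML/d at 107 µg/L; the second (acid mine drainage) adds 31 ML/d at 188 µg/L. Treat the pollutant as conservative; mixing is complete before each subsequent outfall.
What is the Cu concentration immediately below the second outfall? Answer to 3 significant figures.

23.3 µg/L

Outfall 1: combined Q = 277.8 ML/d; C = (274.0·3.500 + 3.820·107.0)/277.8 = 4.923 µg/L.
Outfall 2: combined Q = 308.8 ML/d; C = (277.8·4.923 + 31.00·188.0)/308.8 = 23.30 µg/L.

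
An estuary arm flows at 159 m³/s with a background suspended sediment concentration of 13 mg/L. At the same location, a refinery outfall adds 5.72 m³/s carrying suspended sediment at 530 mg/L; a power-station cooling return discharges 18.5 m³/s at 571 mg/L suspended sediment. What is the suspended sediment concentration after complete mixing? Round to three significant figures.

Mass balance: C = (159.0·13.00 + 5.720·530.0 + 18.50·571.0) / 183.2 = 15660/183.2 = 85.48 mg/L.

85.5 mg/L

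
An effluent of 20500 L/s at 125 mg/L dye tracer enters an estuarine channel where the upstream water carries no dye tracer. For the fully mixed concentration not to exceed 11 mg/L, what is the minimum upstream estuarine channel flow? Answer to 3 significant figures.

212000 L/s

Set C_mix = 11: (Q·0 + 20500·125.0) / (Q + 20500) = 11
→ Q = 20500·(125.0 − 11)/(11 − 0) = 212500 L/s.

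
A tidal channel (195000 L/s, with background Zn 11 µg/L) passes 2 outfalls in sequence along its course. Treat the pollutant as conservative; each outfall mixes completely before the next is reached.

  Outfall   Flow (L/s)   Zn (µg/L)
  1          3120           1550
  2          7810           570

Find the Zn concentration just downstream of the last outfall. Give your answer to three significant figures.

Outfall 1: combined Q = 198100 L/s; C = (195000·11.00 + 3120·1550)/198100 = 35.24 µg/L.
Outfall 2: combined Q = 205900 L/s; C = (198100·35.24 + 7810·570.0)/205900 = 55.52 µg/L.

55.5 µg/L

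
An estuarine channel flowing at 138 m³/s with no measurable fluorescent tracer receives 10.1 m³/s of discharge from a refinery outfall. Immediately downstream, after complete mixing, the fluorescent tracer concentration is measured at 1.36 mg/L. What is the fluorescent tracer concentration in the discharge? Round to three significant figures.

19.9 mg/L

Mass balance: 138.0·0 + 10.10·Cₑ = 148.1·1.360
→ Cₑ = (148.1·1.360 − 138.0·0) / 10.10 = 19.94 mg/L.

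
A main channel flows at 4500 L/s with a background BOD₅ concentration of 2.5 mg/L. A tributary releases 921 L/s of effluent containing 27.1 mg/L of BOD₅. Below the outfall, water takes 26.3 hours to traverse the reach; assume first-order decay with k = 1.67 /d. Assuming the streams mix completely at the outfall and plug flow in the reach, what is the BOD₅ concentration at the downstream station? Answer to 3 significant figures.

Mixed concentration C = ΣQC/ΣQ = (4500·2.500 + 921.0·27.10) / 5421 = 36210/5421 = 6.679 mg/L.
After decay, C = 6.679 × e^(−kt) = 6.679 × 0.1604 = 1.071 mg/L.

1.07 mg/L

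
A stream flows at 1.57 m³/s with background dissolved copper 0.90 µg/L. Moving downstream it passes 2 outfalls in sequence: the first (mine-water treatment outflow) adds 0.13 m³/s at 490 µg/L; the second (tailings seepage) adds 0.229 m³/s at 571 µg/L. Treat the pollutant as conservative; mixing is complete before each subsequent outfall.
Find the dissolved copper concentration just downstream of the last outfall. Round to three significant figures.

102 µg/L

After outfall 1: Q = 1.570 + 0.1300 = 1.700 m³/s; C = (1.570·0.9000 + 0.1300·490.0)/1.700 = 38.30 µg/L.
After outfall 2: Q = 1.700 + 0.2290 = 1.929 m³/s; C = (1.700·38.30 + 0.2290·571.0)/1.929 = 101.5 µg/L.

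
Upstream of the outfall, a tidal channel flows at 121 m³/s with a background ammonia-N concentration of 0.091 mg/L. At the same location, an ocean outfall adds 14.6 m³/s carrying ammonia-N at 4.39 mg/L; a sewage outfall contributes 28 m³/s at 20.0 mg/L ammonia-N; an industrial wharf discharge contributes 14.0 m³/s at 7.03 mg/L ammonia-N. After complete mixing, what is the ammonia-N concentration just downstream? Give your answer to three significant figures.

Conservation of mass: C = (121.0·0.09100 + 14.60·4.390 + 28.00·20.00 + 14.00·7.030) / 177.6 = 733.5/177.6 = 4.130 mg/L.

4.13 mg/L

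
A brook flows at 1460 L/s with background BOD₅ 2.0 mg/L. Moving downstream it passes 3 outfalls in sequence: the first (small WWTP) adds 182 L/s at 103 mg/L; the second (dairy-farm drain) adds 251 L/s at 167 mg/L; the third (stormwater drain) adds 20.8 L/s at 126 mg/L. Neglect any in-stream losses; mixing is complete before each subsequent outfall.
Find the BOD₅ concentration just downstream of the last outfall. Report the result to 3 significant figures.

34.6 mg/L

Below outfall 1: Q → 1642 L/s, C = (1460·2.000 + 182.0·103.0)/1642 = 13.19 mg/L.
Below outfall 2: Q → 1893 L/s, C = (1642·13.19 + 251.0·167.0)/1893 = 33.59 mg/L.
Below outfall 3: Q → 1914 L/s, C = (1893·33.59 + 20.80·126.0)/1914 = 34.59 mg/L.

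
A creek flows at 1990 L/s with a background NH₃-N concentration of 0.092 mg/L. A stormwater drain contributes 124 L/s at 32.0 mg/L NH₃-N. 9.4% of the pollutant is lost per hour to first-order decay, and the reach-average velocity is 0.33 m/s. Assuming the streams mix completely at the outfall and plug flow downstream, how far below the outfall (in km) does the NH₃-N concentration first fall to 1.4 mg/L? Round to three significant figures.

After mixing, C = (1990·0.09200 + 124.0·32.00) / 2114 = 4151/2114 = 1.964 mg/L.
9.4%/h lost → k = −ln(1 − 0.094) = 0.09872 h⁻¹.
Set 1.964·exp(−k·t) = 1.4 → t = ln(1.964/1.4)/k = 12340 s = 3.427 h.
Distance = v·t = 0.33·12340 = 4071 m = 4.071 km.

4.07 km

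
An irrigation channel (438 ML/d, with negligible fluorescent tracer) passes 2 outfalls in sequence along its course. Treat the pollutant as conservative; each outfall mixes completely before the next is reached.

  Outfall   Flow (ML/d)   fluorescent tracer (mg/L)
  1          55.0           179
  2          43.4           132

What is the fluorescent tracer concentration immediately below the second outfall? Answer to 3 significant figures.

29.0 mg/L

Outfall 1: combined Q = 493.0 ML/d; C = (438.0·0 + 55.00·179.0)/493.0 = 19.97 mg/L.
Outfall 2: combined Q = 536.4 ML/d; C = (493.0·19.97 + 43.40·132.0)/536.4 = 29.03 mg/L.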